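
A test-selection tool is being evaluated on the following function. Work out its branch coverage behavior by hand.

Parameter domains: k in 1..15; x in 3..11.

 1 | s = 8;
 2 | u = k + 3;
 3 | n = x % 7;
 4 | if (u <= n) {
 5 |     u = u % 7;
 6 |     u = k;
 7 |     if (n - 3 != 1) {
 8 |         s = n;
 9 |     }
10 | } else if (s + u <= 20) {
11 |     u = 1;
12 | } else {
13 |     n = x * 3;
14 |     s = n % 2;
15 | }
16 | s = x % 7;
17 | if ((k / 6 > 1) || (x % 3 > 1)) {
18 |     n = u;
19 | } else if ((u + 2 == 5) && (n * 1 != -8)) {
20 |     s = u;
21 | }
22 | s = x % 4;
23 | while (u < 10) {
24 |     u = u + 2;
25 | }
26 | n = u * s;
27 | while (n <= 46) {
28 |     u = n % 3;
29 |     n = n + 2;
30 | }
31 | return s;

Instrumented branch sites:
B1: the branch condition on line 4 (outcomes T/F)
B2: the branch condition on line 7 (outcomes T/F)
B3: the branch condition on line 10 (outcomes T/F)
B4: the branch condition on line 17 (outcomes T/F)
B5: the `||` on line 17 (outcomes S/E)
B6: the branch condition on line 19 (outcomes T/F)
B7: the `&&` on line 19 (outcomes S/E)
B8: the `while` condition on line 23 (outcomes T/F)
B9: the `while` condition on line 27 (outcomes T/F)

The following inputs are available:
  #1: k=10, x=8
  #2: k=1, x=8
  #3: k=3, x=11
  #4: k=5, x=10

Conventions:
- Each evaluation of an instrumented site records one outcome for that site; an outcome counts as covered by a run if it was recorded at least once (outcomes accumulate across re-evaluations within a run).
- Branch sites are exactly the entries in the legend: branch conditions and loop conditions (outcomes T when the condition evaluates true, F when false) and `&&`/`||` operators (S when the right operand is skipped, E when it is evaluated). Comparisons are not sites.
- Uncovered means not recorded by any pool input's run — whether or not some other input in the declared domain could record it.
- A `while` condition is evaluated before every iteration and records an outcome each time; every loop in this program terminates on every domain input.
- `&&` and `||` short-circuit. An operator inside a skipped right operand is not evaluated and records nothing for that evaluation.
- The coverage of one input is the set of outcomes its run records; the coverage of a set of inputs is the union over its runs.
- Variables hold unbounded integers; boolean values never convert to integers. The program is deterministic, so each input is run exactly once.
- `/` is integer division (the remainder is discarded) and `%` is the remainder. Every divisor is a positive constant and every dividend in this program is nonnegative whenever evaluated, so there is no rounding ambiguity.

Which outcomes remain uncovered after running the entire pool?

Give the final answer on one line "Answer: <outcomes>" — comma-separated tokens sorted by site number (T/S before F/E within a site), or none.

run #1 (k=10, x=8) records B1=F, B3=F, B4=T, B5=E, B8=F, B9=T, B9=F
run #2 (k=1, x=8) records B1=F, B3=T, B4=T, B5=E, B8=T, B8=F, B9=T, B9=F
run #3 (k=3, x=11) records B1=F, B3=T, B4=T, B5=E, B8=T, B8=F, B9=T, B9=F
run #4 (k=5, x=10) records B1=F, B3=T, B4=F, B5=E, B6=F, B7=S, B8=T, B8=F, B9=T, B9=F
union over the pool: B1=F, B3=T, B3=F, B4=T, B4=F, B5=E, B6=F, B7=S, B8=T, B8=F, B9=T, B9=F
uncovered (6 of 18): B1=T, B2=T, B2=F, B5=S, B6=T, B7=E

Answer: B1=T, B2=T, B2=F, B5=S, B6=T, B7=E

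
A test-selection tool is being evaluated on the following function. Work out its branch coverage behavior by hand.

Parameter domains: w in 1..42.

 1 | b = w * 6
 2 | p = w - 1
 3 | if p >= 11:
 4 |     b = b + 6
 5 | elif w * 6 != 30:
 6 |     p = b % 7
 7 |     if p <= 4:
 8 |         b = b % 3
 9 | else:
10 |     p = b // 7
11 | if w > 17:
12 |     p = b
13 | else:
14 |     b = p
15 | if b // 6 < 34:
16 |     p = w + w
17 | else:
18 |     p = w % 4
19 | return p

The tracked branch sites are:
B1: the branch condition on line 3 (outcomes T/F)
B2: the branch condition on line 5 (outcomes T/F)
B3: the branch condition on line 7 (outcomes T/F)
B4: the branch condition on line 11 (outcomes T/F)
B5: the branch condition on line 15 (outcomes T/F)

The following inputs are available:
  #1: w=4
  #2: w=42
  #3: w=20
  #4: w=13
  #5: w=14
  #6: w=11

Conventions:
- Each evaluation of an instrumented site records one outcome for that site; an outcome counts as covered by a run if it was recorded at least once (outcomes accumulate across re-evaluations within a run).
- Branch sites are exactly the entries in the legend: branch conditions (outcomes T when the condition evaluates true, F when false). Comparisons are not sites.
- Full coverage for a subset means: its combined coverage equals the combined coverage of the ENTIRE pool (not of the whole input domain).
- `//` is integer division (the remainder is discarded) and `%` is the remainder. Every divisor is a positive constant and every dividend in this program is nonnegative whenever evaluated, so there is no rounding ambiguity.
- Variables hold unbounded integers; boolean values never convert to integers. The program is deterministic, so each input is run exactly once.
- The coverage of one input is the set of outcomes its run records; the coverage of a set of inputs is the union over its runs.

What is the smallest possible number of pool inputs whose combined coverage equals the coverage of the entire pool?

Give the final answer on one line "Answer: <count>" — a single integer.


input #1 (w=4): events B1->F, B2->T, B3->T, B4->F, B5->T; covers B1=F, B2=T, B3=T, B4=F, B5=T
input #2 (w=42): events B1->T, B4->T, B5->F; covers B1=T, B4=T, B5=F
input #3 (w=20): events B1->T, B4->T, B5->T; covers B1=T, B4=T, B5=T
input #4 (w=13): events B1->T, B4->F, B5->T; covers B1=T, B4=F, B5=T
input #5 (w=14): events B1->T, B4->F, B5->T; covers B1=T, B4=F, B5=T
input #6 (w=11): events B1->F, B2->T, B3->T, B4->F, B5->T; covers B1=F, B2=T, B3=T, B4=F, B5=T
pool-wide coverage (8 outcomes): B1=T, B1=F, B2=T, B3=T, B4=T, B4=F, B5=T, B5=F
checked all size-1 subsets: none covers 8 outcomes (max 5/8)
size 2: inputs {1, 2} cover all 8 outcomes, and no lexicographically smaller subset of this size does
Answer: 2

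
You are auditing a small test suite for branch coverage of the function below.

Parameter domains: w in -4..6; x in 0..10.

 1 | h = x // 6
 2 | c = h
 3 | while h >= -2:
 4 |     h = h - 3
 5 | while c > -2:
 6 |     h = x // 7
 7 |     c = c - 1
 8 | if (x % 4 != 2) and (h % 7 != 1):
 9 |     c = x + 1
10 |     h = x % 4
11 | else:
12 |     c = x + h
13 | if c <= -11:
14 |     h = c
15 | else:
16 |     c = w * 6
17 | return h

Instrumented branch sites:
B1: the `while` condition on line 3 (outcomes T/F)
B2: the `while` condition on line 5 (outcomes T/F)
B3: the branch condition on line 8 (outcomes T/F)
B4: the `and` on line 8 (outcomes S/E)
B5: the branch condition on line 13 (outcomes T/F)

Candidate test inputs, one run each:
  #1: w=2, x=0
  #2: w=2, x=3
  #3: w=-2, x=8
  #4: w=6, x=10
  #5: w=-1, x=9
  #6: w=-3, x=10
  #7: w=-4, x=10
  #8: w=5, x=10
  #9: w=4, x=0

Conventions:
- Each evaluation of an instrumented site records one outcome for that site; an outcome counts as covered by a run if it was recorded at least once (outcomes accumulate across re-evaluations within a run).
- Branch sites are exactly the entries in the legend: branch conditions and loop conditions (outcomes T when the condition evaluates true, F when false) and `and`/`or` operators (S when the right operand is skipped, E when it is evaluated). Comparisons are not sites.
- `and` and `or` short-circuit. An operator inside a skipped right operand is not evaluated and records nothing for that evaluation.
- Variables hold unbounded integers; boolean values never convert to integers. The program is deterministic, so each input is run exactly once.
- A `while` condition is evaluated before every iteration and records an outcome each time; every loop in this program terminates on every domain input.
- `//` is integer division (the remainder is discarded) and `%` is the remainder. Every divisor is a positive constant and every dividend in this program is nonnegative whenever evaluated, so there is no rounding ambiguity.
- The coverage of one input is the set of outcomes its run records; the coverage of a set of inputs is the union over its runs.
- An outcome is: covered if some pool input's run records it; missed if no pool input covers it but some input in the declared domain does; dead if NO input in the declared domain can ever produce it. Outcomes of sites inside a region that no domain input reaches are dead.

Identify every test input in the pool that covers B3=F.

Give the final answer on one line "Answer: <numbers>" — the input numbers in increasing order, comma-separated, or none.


input #1 (w=2, x=0): misses B3=F
input #2 (w=2, x=3): misses B3=F
input #3 (w=-2, x=8): covers B3=F
input #4 (w=6, x=10): covers B3=F
input #5 (w=-1, x=9): covers B3=F
input #6 (w=-3, x=10): covers B3=F
input #7 (w=-4, x=10): covers B3=F
input #8 (w=5, x=10): covers B3=F
input #9 (w=4, x=0): misses B3=F
Answer: 3, 4, 5, 6, 7, 8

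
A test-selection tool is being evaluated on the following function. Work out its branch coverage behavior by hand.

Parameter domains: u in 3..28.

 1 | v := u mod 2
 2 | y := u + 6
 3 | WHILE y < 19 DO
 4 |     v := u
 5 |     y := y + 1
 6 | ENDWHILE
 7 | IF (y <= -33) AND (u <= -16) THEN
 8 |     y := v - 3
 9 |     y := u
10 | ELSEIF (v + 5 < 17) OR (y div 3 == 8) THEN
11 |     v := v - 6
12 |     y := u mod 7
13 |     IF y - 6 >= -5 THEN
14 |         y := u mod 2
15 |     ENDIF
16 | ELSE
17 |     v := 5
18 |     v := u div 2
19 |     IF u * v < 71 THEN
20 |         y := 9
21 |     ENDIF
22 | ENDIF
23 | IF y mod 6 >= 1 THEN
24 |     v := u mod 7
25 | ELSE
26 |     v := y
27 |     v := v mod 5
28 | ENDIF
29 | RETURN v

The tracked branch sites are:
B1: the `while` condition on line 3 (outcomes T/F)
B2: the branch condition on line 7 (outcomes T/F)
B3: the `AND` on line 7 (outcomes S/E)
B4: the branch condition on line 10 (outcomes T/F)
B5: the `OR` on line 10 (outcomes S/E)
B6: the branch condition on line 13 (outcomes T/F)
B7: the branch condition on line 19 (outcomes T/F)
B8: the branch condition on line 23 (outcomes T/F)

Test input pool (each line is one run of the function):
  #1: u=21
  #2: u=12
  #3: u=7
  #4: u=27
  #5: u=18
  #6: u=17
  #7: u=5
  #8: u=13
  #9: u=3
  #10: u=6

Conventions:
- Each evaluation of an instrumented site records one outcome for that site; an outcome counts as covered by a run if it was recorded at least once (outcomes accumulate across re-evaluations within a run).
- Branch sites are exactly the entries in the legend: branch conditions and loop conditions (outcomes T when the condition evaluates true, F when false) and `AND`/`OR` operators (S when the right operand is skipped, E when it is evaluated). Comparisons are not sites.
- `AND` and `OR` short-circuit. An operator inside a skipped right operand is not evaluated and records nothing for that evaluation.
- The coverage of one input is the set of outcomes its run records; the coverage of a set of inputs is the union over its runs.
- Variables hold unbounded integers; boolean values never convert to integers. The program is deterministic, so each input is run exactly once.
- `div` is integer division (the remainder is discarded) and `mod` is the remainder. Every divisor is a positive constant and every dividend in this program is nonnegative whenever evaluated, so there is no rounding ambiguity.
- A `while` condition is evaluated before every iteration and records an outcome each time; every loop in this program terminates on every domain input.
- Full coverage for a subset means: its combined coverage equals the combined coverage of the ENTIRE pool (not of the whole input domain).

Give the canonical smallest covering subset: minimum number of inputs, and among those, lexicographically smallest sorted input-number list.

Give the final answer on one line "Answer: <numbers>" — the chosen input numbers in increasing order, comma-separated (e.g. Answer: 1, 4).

test 1 (u=21) hits B1=F, B2=F, B3=S, B4=T, B5=S, B6=F, B8=F
test 2 (u=12) hits B1=T, B1=F, B2=F, B3=S, B4=F, B5=E, B7=F, B8=T
test 3 (u=7) hits B1=T, B1=F, B2=F, B3=S, B4=T, B5=S, B6=F, B8=F
test 4 (u=27) hits B1=F, B2=F, B3=S, B4=T, B5=S, B6=T, B8=T
test 5 (u=18) hits B1=F, B2=F, B3=S, B4=T, B5=S, B6=T, B8=F
test 6 (u=17) hits B1=F, B2=F, B3=S, B4=T, B5=S, B6=T, B8=T
test 7 (u=5) hits B1=T, B1=F, B2=F, B3=S, B4=T, B5=S, B6=T, B8=T
test 8 (u=13) hits B1=F, B2=F, B3=S, B4=T, B5=S, B6=T, B8=T
test 9 (u=3) hits B1=T, B1=F, B2=F, B3=S, B4=T, B5=S, B6=T, B8=T
test 10 (u=6) hits B1=T, B1=F, B2=F, B3=S, B4=T, B5=S, B6=T, B8=F
together the pool reaches 13 outcomes: B1=T, B1=F, B2=F, B3=S, B4=T, B4=F, B5=S, B5=E, B6=T, B6=F, B7=F, B8=T, B8=F
size 1 is not enough: best union over all size-1 subsets is 8/13
size 2 is not enough: best union over all size-2 subsets is 12/13
at size 3, {1, 2, 4} reaches all 13 outcomes; every lexicographically earlier size-3 subset fails

Answer: 1, 2, 4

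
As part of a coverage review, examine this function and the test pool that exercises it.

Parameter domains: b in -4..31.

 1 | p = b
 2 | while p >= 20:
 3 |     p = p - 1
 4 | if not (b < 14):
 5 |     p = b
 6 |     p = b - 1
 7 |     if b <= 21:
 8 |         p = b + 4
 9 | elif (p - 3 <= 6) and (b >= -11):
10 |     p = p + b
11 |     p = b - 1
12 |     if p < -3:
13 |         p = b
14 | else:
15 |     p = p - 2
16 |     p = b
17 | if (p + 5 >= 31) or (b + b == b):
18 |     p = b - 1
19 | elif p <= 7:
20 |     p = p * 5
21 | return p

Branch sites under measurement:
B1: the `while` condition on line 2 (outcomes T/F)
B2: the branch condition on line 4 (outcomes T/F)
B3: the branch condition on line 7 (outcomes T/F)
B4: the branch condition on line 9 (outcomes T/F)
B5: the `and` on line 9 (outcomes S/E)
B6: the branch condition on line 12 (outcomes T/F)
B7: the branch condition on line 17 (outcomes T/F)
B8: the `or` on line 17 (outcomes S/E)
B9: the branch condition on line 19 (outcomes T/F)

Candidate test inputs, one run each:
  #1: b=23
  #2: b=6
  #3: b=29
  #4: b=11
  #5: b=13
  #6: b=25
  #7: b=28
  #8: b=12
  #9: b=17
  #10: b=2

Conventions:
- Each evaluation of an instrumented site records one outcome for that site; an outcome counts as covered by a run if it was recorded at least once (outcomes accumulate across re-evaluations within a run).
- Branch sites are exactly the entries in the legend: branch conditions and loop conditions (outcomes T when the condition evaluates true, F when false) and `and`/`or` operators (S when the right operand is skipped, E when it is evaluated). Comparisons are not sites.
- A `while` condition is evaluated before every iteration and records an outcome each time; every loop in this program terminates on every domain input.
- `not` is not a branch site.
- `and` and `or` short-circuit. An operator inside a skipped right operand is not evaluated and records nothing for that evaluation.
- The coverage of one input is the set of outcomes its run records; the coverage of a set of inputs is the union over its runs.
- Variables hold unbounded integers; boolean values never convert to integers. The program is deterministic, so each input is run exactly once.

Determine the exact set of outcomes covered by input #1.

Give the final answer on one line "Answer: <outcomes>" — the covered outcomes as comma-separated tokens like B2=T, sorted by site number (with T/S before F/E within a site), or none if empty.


Tracing the run of input #1 (b=23):
  B1->T, B1->T, B1->T, B1->T, B1->F, B2->T, B3->F, B8->E, B7->F, B9->F
collecting distinct outcomes: B1=T, B1=F, B2=T, B3=F, B7=F, B8=E, B9=F
Answer: B1=T, B1=F, B2=T, B3=F, B7=F, B8=E, B9=F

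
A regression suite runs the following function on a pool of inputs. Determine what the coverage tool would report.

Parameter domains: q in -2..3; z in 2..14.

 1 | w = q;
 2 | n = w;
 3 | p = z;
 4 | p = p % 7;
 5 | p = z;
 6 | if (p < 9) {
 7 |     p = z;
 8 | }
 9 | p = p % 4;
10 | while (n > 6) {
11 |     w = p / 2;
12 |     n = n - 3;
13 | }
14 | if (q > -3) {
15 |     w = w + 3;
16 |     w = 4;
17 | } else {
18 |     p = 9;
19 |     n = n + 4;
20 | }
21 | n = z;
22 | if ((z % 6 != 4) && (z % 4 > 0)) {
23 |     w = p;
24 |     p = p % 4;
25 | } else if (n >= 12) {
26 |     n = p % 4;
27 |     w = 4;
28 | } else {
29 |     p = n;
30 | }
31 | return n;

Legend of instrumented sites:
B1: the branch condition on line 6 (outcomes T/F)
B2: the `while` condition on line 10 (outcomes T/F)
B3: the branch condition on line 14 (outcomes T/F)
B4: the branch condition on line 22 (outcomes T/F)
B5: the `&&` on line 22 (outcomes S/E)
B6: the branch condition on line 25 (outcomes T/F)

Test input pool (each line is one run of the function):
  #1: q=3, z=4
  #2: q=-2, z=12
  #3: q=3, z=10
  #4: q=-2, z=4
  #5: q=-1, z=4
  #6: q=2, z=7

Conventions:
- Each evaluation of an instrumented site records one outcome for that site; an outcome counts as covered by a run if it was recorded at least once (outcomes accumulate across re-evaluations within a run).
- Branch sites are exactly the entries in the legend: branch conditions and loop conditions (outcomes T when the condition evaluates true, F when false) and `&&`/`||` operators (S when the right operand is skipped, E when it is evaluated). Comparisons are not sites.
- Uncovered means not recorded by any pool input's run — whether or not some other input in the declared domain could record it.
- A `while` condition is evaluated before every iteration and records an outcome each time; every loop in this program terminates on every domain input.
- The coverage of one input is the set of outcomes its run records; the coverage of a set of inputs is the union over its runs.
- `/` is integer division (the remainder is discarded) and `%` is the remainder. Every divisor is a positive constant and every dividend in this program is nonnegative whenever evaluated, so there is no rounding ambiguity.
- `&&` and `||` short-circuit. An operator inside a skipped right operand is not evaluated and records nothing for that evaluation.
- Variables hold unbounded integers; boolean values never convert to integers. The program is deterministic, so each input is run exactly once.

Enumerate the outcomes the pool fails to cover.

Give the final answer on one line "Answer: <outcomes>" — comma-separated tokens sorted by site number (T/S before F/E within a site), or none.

#1 (q=3, z=4) -> B1->T, B2->F, B3->T, B5->S, B4->F, B6->F; covered: B1=T, B2=F, B3=T, B4=F, B5=S, B6=F
#2 (q=-2, z=12) -> B1->F, B2->F, B3->T, B5->E, B4->F, B6->T; covered: B1=F, B2=F, B3=T, B4=F, B5=E, B6=T
#3 (q=3, z=10) -> B1->F, B2->F, B3->T, B5->S, B4->F, B6->F; covered: B1=F, B2=F, B3=T, B4=F, B5=S, B6=F
#4 (q=-2, z=4) -> B1->T, B2->F, B3->T, B5->S, B4->F, B6->F; covered: B1=T, B2=F, B3=T, B4=F, B5=S, B6=F
#5 (q=-1, z=4) -> B1->T, B2->F, B3->T, B5->S, B4->F, B6->F; covered: B1=T, B2=F, B3=T, B4=F, B5=S, B6=F
#6 (q=2, z=7) -> B1->T, B2->F, B3->T, B5->E, B4->T; covered: B1=T, B2=F, B3=T, B4=T, B5=E
union over the pool: B1=T, B1=F, B2=F, B3=T, B4=T, B4=F, B5=S, B5=E, B6=T, B6=F
uncovered (2 of 12): B2=T, B3=F

Answer: B2=T, B3=F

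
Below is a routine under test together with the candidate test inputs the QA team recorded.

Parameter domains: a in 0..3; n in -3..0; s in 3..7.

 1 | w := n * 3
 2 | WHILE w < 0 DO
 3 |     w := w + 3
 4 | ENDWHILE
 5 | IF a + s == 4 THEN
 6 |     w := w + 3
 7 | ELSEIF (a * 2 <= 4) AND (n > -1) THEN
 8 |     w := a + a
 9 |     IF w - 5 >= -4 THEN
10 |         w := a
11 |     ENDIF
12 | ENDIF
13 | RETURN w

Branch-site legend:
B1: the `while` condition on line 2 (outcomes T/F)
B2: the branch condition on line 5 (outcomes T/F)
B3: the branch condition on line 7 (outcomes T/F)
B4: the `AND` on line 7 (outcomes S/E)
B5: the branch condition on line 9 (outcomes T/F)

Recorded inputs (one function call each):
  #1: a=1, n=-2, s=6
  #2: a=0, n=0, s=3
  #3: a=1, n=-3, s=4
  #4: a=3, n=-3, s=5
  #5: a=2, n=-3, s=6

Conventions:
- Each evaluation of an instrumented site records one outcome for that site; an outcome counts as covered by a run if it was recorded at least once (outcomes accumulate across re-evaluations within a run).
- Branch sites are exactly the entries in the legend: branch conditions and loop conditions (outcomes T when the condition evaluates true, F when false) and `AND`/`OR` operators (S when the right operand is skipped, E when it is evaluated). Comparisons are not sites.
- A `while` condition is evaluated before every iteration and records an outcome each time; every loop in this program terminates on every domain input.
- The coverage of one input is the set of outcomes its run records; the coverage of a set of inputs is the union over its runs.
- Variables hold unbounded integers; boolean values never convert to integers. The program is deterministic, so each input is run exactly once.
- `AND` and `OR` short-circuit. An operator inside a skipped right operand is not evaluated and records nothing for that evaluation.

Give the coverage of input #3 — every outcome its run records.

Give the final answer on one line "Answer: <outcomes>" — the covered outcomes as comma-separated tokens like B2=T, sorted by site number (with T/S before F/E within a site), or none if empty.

Tracing the run of input #3 (a=1, n=-3, s=4):
  B1->T, B1->T, B1->T, B1->F, B2->F, B4->E, B3->F
collecting distinct outcomes: B1=T, B1=F, B2=F, B3=F, B4=E

Answer: B1=T, B1=F, B2=F, B3=F, B4=E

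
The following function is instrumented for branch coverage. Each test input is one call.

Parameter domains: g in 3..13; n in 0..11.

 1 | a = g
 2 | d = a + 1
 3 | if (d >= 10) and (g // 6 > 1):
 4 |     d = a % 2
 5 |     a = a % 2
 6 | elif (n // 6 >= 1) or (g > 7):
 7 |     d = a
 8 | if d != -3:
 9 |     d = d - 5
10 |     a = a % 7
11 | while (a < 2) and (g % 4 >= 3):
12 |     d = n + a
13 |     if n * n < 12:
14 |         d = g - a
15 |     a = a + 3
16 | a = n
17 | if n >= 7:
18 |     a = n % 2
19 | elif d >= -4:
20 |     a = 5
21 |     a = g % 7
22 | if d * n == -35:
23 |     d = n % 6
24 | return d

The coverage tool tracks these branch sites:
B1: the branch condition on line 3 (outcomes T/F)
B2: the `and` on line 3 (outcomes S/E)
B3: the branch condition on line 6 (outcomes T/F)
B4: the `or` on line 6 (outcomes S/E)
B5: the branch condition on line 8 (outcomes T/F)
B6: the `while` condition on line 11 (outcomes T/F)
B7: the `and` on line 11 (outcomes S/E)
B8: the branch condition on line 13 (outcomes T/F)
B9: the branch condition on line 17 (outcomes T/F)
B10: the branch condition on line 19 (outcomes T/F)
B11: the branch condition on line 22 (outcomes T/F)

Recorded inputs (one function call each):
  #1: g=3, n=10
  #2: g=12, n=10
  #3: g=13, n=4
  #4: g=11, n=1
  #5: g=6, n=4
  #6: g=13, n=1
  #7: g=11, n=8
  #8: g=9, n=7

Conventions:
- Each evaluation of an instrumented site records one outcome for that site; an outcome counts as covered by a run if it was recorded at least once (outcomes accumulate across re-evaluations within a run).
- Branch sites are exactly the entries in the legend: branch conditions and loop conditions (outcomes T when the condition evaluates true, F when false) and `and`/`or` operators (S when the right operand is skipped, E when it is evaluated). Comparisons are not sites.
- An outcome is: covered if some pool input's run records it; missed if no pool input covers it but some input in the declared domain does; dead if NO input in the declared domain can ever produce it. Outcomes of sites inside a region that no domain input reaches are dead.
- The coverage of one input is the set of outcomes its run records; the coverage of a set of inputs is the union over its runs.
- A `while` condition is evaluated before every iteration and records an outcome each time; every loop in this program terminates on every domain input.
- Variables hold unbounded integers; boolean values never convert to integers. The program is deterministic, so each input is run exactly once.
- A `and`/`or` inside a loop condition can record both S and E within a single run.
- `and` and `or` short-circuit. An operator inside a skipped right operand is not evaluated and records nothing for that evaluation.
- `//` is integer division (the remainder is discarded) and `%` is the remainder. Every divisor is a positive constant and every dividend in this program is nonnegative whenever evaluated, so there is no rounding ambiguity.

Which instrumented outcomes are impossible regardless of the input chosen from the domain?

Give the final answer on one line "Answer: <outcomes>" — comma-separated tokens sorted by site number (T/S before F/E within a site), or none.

sweeping the full domain (132 inputs) for each outcome:
  B5=F: no domain input ever produces it -> dead
  reachable outcomes have witnesses, e.g. B1=T (e.g. g=12, n=0), B1=F (e.g. g=3, n=0), B2=S (e.g. g=3, n=0), B2=E (e.g. g=9, n=0)

Answer: B5=F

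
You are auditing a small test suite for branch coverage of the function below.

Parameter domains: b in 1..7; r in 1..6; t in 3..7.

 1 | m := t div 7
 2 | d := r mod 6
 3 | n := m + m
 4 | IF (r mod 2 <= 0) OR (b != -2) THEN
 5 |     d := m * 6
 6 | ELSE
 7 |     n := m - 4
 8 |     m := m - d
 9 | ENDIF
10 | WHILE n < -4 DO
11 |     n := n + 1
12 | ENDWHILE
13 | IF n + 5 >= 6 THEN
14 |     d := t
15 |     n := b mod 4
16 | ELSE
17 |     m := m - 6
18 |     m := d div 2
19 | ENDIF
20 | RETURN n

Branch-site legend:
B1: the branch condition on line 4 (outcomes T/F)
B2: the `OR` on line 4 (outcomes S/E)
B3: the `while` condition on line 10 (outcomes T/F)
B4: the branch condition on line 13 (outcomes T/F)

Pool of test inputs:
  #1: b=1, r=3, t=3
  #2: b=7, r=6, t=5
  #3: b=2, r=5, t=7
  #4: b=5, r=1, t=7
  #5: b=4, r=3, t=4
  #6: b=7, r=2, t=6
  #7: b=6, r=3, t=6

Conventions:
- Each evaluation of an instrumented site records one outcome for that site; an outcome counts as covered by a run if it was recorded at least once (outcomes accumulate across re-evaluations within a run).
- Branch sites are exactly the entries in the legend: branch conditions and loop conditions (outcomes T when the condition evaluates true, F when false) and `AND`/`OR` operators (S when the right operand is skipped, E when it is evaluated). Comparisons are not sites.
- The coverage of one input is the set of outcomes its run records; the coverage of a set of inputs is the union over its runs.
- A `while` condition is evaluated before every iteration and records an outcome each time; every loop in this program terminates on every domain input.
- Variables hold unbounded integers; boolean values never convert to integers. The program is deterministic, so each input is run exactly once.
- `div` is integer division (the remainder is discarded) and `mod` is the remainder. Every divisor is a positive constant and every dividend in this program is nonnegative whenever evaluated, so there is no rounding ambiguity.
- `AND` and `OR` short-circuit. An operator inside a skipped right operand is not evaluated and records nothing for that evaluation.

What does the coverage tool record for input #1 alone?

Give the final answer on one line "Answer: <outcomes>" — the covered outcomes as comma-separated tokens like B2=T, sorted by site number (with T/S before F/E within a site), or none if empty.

Simulating input #1 (b=1, r=3, t=3) step by step:
  B2->E, B1->T, B3->F, B4->F
distinct outcomes covered: B1=T, B2=E, B3=F, B4=F

Answer: B1=T, B2=E, B3=F, B4=F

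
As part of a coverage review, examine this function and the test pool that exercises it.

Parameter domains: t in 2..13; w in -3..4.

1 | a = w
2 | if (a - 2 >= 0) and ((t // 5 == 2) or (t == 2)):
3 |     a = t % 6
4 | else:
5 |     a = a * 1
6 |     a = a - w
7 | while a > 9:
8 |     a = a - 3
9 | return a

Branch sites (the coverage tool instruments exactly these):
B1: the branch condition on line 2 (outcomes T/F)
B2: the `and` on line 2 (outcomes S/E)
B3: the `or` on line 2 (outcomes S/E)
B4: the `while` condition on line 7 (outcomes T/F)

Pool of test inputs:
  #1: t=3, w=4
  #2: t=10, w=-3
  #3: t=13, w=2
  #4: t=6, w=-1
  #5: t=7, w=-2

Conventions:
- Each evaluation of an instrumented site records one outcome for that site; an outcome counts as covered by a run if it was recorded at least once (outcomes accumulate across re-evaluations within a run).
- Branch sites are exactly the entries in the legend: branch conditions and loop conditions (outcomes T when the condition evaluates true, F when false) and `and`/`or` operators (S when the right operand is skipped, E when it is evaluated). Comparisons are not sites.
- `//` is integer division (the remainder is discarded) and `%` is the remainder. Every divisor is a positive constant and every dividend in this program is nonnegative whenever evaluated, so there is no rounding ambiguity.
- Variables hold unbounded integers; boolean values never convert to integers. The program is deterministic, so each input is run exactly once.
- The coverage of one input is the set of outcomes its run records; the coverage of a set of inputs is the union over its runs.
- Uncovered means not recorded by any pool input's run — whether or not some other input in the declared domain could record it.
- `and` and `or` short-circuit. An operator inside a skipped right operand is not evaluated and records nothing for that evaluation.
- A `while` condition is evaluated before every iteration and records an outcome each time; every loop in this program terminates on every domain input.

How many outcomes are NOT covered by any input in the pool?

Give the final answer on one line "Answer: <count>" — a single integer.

run #1 (t=3, w=4) runs B2->E, B3->E, B1->F, B4->F; records B1=F, B2=E, B3=E, B4=F
run #2 (t=10, w=-3) runs B2->S, B1->F, B4->F; records B1=F, B2=S, B4=F
run #3 (t=13, w=2) runs B2->E, B3->S, B1->T, B4->F; records B1=T, B2=E, B3=S, B4=F
run #4 (t=6, w=-1) runs B2->S, B1->F, B4->F; records B1=F, B2=S, B4=F
run #5 (t=7, w=-2) runs B2->S, B1->F, B4->F; records B1=F, B2=S, B4=F
union over the pool: B1=T, B1=F, B2=S, B2=E, B3=S, B3=E, B4=F
uncovered (1 of 8): B4=T

Answer: 1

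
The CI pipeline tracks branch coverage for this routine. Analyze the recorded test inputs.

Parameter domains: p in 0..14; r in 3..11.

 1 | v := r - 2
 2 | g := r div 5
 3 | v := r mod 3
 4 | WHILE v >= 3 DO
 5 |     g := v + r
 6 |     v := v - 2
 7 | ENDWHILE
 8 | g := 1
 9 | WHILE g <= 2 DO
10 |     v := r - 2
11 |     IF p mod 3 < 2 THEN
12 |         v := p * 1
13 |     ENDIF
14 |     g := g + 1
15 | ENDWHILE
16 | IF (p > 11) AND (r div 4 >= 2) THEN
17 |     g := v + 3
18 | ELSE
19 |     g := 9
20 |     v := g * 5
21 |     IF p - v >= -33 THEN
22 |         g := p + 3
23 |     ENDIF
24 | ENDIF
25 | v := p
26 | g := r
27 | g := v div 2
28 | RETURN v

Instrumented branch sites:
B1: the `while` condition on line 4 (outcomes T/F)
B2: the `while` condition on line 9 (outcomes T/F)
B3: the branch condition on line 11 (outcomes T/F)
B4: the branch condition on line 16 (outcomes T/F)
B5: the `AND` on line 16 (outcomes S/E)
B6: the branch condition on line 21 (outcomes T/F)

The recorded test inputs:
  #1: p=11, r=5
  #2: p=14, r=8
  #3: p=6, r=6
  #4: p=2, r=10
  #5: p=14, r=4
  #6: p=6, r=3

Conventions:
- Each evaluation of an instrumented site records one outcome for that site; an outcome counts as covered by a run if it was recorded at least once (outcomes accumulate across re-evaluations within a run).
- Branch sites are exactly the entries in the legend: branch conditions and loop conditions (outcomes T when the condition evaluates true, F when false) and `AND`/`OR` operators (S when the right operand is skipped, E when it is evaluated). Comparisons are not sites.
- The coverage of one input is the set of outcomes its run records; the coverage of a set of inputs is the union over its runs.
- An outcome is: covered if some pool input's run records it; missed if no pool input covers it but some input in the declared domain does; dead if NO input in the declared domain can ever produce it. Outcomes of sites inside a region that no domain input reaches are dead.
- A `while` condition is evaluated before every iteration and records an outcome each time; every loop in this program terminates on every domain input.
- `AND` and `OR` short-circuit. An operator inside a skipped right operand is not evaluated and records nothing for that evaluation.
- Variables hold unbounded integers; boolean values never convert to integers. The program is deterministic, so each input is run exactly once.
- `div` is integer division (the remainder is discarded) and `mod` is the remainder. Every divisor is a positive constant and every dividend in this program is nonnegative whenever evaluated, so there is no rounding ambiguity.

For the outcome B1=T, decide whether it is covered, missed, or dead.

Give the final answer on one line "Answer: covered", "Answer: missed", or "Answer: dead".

no pool input records B1=T
checking all 135 inputs in the declared domain: B1=T is never recorded -> dead

Answer: dead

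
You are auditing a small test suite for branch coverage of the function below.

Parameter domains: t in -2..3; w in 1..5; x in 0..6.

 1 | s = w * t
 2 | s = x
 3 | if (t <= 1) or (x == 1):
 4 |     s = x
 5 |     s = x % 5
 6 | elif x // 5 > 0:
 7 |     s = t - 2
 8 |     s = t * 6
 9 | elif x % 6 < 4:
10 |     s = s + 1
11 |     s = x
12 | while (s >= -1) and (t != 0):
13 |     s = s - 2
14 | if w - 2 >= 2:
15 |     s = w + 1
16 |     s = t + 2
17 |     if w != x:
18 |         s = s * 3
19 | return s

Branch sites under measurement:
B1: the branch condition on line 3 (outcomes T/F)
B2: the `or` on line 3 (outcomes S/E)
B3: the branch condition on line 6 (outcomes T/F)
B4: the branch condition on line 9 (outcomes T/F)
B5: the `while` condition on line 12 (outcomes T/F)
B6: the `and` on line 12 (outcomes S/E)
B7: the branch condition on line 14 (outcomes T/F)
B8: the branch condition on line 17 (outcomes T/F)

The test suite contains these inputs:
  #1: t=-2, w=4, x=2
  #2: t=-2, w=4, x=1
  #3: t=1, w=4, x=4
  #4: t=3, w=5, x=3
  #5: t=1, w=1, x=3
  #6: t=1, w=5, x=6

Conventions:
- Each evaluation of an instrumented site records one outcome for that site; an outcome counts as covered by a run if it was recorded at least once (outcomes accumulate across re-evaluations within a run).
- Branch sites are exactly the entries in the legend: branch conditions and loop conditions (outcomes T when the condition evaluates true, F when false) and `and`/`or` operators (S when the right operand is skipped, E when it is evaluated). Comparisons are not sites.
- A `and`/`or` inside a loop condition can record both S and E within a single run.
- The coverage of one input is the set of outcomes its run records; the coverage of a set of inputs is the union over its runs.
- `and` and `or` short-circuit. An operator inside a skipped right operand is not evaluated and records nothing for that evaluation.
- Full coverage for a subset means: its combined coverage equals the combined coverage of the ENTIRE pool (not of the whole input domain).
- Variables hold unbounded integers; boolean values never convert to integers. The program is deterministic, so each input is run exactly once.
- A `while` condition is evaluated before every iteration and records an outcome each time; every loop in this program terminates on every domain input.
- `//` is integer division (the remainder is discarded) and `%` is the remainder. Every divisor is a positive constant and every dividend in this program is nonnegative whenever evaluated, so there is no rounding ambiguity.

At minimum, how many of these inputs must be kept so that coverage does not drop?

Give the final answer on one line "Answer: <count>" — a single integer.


run #1 (t=-2, w=4, x=2) records B1=T, B2=S, B5=T, B5=F, B6=S, B6=E, B7=T, B8=T
run #2 (t=-2, w=4, x=1) records B1=T, B2=S, B5=T, B5=F, B6=S, B6=E, B7=T, B8=T
run #3 (t=1, w=4, x=4) records B1=T, B2=S, B5=T, B5=F, B6=S, B6=E, B7=T, B8=F
run #4 (t=3, w=5, x=3) records B1=F, B2=E, B3=F, B4=T, B5=T, B5=F, B6=S, B6=E, B7=T, B8=T
run #5 (t=1, w=1, x=3) records B1=T, B2=S, B5=T, B5=F, B6=S, B6=E, B7=F
run #6 (t=1, w=5, x=6) records B1=T, B2=S, B5=T, B5=F, B6=S, B6=E, B7=T, B8=T
union over all inputs: B1=T, B1=F, B2=S, B2=E, B3=F, B4=T, B5=T, B5=F, B6=S, B6=E, B7=T, B7=F, B8=T, B8=F (14 outcomes)
no size-1 subset reaches all 14 outcomes (best union: 10/14)
no size-2 subset reaches all 14 outcomes (best union: 13/14)
inputs {3, 4, 5} (size 3) cover everything; no size-3 subset with a lexicographically smaller index list covers all 14
Answer: 3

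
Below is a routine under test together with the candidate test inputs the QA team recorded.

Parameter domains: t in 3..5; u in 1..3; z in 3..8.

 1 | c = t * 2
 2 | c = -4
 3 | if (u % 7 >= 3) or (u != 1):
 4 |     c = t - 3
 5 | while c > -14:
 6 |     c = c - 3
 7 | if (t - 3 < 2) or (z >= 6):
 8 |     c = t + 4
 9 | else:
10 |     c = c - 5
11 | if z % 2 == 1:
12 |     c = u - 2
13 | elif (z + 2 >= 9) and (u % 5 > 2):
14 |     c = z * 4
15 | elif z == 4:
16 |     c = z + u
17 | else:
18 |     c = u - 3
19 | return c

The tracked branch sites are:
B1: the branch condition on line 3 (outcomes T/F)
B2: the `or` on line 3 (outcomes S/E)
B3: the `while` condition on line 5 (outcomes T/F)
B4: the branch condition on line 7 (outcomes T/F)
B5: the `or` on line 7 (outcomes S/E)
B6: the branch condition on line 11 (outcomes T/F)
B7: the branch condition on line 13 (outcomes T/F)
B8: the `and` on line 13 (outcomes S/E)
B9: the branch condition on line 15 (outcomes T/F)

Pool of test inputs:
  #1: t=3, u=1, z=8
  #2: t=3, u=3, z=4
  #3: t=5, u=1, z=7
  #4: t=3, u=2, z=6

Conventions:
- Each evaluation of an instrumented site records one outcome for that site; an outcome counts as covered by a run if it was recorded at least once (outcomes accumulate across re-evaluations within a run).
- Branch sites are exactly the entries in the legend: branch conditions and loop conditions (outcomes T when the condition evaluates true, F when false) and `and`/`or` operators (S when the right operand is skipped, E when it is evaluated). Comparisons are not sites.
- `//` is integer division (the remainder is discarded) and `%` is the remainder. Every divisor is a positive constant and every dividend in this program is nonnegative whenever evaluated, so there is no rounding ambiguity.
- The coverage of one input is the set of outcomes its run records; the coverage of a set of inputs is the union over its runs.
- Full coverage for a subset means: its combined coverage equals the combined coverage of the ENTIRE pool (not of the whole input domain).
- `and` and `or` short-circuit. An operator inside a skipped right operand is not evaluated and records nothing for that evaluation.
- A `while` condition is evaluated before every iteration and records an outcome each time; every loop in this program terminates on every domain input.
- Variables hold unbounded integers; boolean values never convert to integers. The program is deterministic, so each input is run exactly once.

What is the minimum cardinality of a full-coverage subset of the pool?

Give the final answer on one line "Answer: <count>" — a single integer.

input #1 (t=3, u=1, z=8): covers B1=F, B2=E, B3=T, B3=F, B4=T, B5=S, B6=F, B7=F, B8=E, B9=F
input #2 (t=3, u=3, z=4): covers B1=T, B2=S, B3=T, B3=F, B4=T, B5=S, B6=F, B7=F, B8=S, B9=T
input #3 (t=5, u=1, z=7): covers B1=F, B2=E, B3=T, B3=F, B4=T, B5=E, B6=T
input #4 (t=3, u=2, z=6): covers B1=T, B2=E, B3=T, B3=F, B4=T, B5=S, B6=F, B7=F, B8=S, B9=F
union over all inputs: B1=T, B1=F, B2=S, B2=E, B3=T, B3=F, B4=T, B5=S, B5=E, B6=T, B6=F, B7=F, B8=S, B8=E, B9=T, B9=F (16 outcomes)
every size-1 subset falls short of the 16 outcomes (best: 10/16)
every size-2 subset falls short of the 16 outcomes (best: 14/16)
inputs {1, 2, 3} (size 3) cover everything; no size-3 subset with a lexicographically smaller index list covers all 16

Answer: 3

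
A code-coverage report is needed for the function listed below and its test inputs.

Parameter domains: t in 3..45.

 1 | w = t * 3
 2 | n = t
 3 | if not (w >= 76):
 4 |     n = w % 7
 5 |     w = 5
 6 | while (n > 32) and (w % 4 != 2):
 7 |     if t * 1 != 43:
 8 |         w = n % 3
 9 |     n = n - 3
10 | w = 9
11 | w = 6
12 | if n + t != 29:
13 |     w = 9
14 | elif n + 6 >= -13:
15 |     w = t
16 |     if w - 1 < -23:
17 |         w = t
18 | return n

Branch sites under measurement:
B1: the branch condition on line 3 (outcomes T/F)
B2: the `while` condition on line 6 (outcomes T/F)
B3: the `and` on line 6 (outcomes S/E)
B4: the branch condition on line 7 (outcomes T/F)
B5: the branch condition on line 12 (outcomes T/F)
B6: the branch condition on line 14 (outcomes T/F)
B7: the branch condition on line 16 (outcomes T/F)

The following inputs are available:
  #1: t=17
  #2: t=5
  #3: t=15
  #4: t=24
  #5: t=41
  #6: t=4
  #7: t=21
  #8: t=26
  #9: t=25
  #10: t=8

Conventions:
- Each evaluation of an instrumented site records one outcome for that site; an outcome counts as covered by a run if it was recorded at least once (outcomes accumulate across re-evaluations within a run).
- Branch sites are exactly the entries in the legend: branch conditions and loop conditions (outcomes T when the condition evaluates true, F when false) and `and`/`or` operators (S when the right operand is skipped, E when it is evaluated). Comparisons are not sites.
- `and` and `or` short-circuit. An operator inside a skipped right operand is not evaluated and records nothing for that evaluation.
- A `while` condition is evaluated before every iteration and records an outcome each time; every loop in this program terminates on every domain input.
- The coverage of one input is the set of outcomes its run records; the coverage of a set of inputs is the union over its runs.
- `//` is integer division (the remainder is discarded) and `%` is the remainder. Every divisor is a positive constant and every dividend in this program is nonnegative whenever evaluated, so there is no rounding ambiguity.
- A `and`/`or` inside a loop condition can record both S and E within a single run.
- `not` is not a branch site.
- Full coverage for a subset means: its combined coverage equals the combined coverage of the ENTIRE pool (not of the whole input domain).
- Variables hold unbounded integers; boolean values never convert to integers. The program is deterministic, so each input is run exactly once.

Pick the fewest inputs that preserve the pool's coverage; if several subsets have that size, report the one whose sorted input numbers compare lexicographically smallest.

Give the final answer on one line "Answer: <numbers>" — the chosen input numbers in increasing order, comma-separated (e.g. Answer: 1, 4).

run #1 (t=17) runs B1->T, B3->S, B2->F, B5->T; records B1=T, B2=F, B3=S, B5=T
run #2 (t=5) runs B1->T, B3->S, B2->F, B5->T; records B1=T, B2=F, B3=S, B5=T
run #3 (t=15) runs B1->T, B3->S, B2->F, B5->T; records B1=T, B2=F, B3=S, B5=T
run #4 (t=24) runs B1->T, B3->S, B2->F, B5->T; records B1=T, B2=F, B3=S, B5=T
run #5 (t=41) runs B1->F, B3->E, B2->T, B4->T, B3->E, B2->F, B5->T; records B1=F, B2=T, B2=F, B3=E, B4=T, B5=T
run #6 (t=4) runs B1->T, B3->S, B2->F, B5->T; records B1=T, B2=F, B3=S, B5=T
run #7 (t=21) runs B1->T, B3->S, B2->F, B5->T; records B1=T, B2=F, B3=S, B5=T
run #8 (t=26) runs B1->F, B3->S, B2->F, B5->T; records B1=F, B2=F, B3=S, B5=T
run #9 (t=25) runs B1->T, B3->S, B2->F, B5->T; records B1=T, B2=F, B3=S, B5=T
run #10 (t=8) runs B1->T, B3->S, B2->F, B5->T; records B1=T, B2=F, B3=S, B5=T
union over all inputs: B1=T, B1=F, B2=T, B2=F, B3=S, B3=E, B4=T, B5=T (8 outcomes)
size 1 is not enough: best union over all size-1 subsets is 6/8
at size 2, {1, 5} reaches all 8 outcomes; every lexicographically earlier size-2 subset fails

Answer: 1, 5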